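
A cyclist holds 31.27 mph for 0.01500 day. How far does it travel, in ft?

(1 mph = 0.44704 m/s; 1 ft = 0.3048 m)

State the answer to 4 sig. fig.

5.944×10⁴ ft

31.27 mph × 0.44704 → 13.9789 m/s
0.01500 day × 86400 → 1296 s
d = v × t = 13.9789 m/s × 1296 s = 18116.7 m
18116.7 m ÷ (0.3048 m/ft) = 59438 ft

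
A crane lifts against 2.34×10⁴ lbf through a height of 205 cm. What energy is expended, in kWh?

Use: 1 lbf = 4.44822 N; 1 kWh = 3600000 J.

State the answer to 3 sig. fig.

2.34×10⁴ lbf × 4.44822 → 104088 N
205 cm × 0.01 → 2.05 m
W = F × d = 104088 N × 2.05 m = 213380 J
213380 J ÷ (3600000 J/kWh) = 0.0592722 kWh

0.0593 kWh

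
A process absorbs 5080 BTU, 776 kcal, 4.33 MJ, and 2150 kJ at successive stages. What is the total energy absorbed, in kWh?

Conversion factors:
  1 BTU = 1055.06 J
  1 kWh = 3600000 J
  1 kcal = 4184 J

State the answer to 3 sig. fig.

4.19 kWh

5080 BTU × 1055.06 → 5.3597×10⁶ J
776 kcal × 4184 → 3.24678×10⁶ J
4.33 MJ × 1000000 → 4.33×10⁶ J
2150 kJ × 1000 → 2.15×10⁶ J
Combined: 5.3597×10⁶ + 3.24678×10⁶ + 4.33×10⁶ + 2.15×10⁶ = 1.50865×10⁷ J
In kWh: 1.50865×10⁷ / 3600000 = 4.19069 kWh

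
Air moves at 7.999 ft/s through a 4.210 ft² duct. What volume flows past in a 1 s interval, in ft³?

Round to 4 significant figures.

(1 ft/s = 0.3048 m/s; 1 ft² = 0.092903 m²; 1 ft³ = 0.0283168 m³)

33.68 ft³

7.999 ft/s × 0.3048 = 2.4381 m/s
4.210 ft² × 0.092903 = 0.391122 m²
V = v × A × t = 2.4381 m/s × 0.391122 m² × 1 s = 0.953595 m³
0.953595 m³ ÷ (0.0283168 m³/ft³) = 33.6759 ft³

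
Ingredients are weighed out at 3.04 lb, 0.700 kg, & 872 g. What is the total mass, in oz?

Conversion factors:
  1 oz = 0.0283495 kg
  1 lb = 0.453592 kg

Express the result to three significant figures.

3.04 lb × 0.453592 = 1.37892 kg
0.700 kg (already kg)
872 g × 0.001 = 0.872 kg
Sum: 1.37892 + 0.7 + 0.872 = 2.95092 kg
In oz: 2.95092 / 0.0283495 = 104.091 oz

104 oz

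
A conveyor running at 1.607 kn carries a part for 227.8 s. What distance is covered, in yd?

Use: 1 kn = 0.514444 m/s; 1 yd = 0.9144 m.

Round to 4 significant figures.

1.607 kn × 0.514444 = 0.826712 m/s
d = v × t = 0.826712 m/s × 227.8 s = 188.325 m
188.325 m ÷ (0.9144 m/yd) = 205.955 yd

206.0 yd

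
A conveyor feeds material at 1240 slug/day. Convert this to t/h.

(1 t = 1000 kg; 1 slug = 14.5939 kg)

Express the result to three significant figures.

1240 slug/day × 14.5939 kg/slug ÷ 86400 s/day = 0.209449 kg/s
0.209449 kg/s ÷ 1000 kg/t × 3600 s/h = 0.754016 t/h

0.754 t/h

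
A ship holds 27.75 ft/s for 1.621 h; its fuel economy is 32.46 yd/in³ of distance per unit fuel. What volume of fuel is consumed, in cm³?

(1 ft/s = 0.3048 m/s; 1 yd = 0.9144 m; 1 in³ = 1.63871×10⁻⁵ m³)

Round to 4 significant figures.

2.725×10⁴ cm³

27.75 ft/s → 8.4582 m/s
1.621 h → 5835.6 s
d = v × t = 8.4582 × 5835.6 = 49358.7 m
32.46 yd/in³ → 1.81127×10⁶ m/m³
V = d / (distance per unit fuel) = 49358.7 / 1.81127×10⁶ = 0.0272509 m³
In cm³: 0.0272509 / 10⁻⁶ = 27250.9 cm³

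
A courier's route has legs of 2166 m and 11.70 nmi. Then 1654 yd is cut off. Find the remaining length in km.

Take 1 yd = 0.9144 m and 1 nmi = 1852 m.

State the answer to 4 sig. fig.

22.32 km

2166 m (already m)
11.70 nmi × 1852 = 21668.4 m
1654 yd × 0.9144 = 1512.42 m
Sum: 2166 + 21668.4 − 1512.42 = 22322 m
In km: 22322 / 1000 = 22.322 km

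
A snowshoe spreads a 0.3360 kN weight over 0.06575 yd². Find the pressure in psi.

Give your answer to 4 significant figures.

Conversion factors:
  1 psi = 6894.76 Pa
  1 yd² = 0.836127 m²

0.3360 kN × 1000 = 336 N
0.06575 yd² × 0.836127 = 0.0549754 m²
P = F / A = 336 N / 0.0549754 m² = 6111.82 Pa
6111.82 Pa ÷ (6894.76 Pa/psi) = 0.886444 psi

0.8864 psi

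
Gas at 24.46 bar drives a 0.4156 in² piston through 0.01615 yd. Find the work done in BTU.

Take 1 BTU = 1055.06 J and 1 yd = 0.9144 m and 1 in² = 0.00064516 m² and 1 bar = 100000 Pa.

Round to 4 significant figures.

0.009180 BTU

24.46 bar → 2.446×10⁶ Pa
0.4156 in² → 2.68128×10⁻⁴ m²
F = P × A = 2.446×10⁶ × 2.68128×10⁻⁴ = 655.841 N
0.01615 yd → 0.0147676 m
W = F × d = 655.841 × 0.0147676 = 9.6852 J
In BTU: 9.6852 / 1055.06 = 0.00917976 BTU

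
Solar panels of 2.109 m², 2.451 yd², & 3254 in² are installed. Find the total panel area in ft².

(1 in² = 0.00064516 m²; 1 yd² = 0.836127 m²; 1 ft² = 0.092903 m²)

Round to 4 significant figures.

2.109 m² (already m²)
2.451 yd² × 0.836127 = 2.04935 m²
3254 in² × 0.00064516 = 2.09935 m²
Sum: 2.109 + 2.04935 + 2.09935 = 6.2577 m²
In ft²: 6.2577 / 0.092903 = 67.3574 ft²

67.36 ft²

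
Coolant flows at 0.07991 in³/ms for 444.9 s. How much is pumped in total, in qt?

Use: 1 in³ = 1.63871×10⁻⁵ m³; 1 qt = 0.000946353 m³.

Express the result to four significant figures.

615.6 qt

0.07991 in³/ms → 0.00130949 m³/s
V = Q × t = 0.00130949 × 444.9 = 0.582592 m³
In qt: 0.582592 / 0.000946353 = 615.618 qt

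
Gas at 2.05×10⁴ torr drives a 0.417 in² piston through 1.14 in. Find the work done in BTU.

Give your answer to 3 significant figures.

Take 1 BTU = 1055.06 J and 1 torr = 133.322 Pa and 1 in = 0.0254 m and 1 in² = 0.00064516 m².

2.05×10⁴ torr → 2.7331×10⁶ Pa
0.417 in² → 2.69032×10⁻⁴ m²
F = P × A = 2.7331×10⁶ × 2.69032×10⁻⁴ = 735.291 N
1.14 in → 0.028956 m
W = F × d = 735.291 × 0.028956 = 21.2911 J
In BTU: 21.2911 / 1055.06 = 0.02018 BTU

0.0202 BTU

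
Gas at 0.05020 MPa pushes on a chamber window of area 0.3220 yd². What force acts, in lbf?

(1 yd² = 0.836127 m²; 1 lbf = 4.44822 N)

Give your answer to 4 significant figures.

0.05020 MPa × 1000000 → 50200 Pa
0.3220 yd² × 0.836127 → 0.269233 m²
F = P × A = 50200 Pa × 0.269233 m² = 13515.5 N
13515.5 N ÷ (4.44822 N/lbf) = 3038.41 lbf

3038 lbf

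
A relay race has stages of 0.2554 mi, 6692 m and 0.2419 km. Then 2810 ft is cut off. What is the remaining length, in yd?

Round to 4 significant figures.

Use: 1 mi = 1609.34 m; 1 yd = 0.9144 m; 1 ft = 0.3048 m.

0.2554 mi × 1609.34 = 411.025 m
6692 m (already m)
0.2419 km × 1000 = 241.9 m
2810 ft × 0.3048 = 856.488 m
Result: 411.025 + 6692 + 241.9 − 856.488 = 6488.44 m
In yd: 6488.44 / 0.9144 = 7095.84 yd

7096 yd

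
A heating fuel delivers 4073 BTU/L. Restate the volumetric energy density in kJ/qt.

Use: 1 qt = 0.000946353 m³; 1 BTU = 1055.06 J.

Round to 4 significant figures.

4067 kJ/qt

4073 BTU/L × 1055.06 J/BTU ÷ 0.001 m³/L = 4.29726×10⁹ J/m³
4.29726×10⁹ J/m³ ÷ 1000 J/kJ × 0.000946353 m³/qt = 4066.72 kJ/qt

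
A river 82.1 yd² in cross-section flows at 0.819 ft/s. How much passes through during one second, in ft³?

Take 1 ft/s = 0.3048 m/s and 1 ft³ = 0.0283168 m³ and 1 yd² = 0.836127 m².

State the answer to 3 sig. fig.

605 ft³

0.819 ft/s × 0.3048 = 0.249631 m/s
82.1 yd² × 0.836127 = 68.646 m²
V = v × A × t = 0.249631 m/s × 68.646 m² × 1 s = 17.1362 m³
17.1362 m³ ÷ (0.0283168 m³/ft³) = 605.16 ft³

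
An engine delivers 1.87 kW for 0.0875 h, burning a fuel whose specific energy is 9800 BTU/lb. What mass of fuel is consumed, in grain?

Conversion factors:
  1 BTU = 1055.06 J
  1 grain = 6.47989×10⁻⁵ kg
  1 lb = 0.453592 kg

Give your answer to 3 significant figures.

399 grain

1.87 kW → 1870 W
0.0875 h → 315 s
E = P × t = 1870 × 315 = 589050 J
9800 BTU/lb → 2.27949×10⁷ J/kg
m = E / e_s = 589050 / 2.27949×10⁷ = 0.0258413 kg
In grain: 0.0258413 / 6.47989×10⁻⁵ = 398.792 grain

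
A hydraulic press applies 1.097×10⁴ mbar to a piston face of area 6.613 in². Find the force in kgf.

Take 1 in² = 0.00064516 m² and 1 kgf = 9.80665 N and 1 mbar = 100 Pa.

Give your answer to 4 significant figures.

477.3 kgf

1.097×10⁴ mbar × 100 = 1.097×10⁶ Pa
6.613 in² × 0.00064516 = 0.00426644 m²
F = P × A = 1.097×10⁶ Pa × 0.00426644 m² = 4680.28 N
4680.28 N ÷ (9.80665 N/kgf) = 477.256 kgf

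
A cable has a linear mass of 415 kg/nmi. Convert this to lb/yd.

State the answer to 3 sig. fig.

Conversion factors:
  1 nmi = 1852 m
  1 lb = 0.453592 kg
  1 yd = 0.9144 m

415 kg/nmi ÷ 1852 m/nmi = 0.224082 kg/m
0.224082 kg/m ÷ 0.453592 kg/lb × 0.9144 m/yd = 0.451729 lb/yd

0.452 lb/yd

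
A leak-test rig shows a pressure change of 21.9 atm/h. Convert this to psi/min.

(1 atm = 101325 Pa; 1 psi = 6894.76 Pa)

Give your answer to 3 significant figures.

5.36 psi/min

21.9 atm/h × 101325 Pa/atm ÷ 3600 s/h = 616.394 Pa/s
616.394 Pa/s ÷ 6894.76 Pa/psi × 60 s/min = 5.36402 psi/min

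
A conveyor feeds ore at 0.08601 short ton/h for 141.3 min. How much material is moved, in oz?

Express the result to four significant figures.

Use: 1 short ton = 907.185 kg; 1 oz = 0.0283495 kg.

0.08601 short ton/h → 0.0216742 kg/s
141.3 min → 8478 s
m = ṁ × t = 0.0216742 × 8478 = 183.754 kg
In oz: 183.754 / 0.0283495 = 6481.74 oz

6482 oz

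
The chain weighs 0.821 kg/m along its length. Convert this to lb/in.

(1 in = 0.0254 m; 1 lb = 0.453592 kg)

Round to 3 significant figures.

0.821 kg/m is already 0.821 kg/m
0.821 kg/m ÷ 0.453592 kg/lb × 0.0254 m/in = 0.0459739 lb/in

0.0460 lb/in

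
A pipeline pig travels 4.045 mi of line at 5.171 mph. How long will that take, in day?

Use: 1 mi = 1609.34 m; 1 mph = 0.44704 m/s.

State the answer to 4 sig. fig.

4.045 mi × 1609.34 = 6509.78 m
5.171 mph × 0.44704 = 2.31164 m/s
t = d / v = 6509.78 m / 2.31164 m/s = 2816.09 s
2816.09 s ÷ (86400 s/day) = 0.0325936 day

0.03259 day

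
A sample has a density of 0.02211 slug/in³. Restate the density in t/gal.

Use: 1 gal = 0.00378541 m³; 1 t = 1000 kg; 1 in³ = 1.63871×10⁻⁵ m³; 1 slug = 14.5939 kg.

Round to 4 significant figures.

0.02211 slug/in³ × 14.5939 kg/slug ÷ 1.63871×10⁻⁵ m³/in³ = 19690.6 kg/m³
19690.6 kg/m³ ÷ 1000 kg/t × 0.00378541 m³/gal = 0.074537 t/gal

0.07454 t/gal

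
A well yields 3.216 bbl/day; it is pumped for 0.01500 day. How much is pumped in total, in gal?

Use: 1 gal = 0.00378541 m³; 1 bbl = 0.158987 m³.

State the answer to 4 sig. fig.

3.216 bbl/day → 5.91785×10⁻⁶ m³/s
0.01500 day → 1296 s
V = Q × t = 5.91785×10⁻⁶ × 1296 = 0.00766953 m³
In gal: 0.00766953 / 0.00378541 = 2.02608 gal

2.026 gal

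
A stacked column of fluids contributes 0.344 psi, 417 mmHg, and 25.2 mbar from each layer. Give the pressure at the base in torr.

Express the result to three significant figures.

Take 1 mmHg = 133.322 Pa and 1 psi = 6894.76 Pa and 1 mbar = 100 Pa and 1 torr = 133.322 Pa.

0.344 psi × 6894.76 = 2371.8 Pa
417 mmHg × 133.322 = 55595.3 Pa
25.2 mbar × 100 = 2520 Pa
Sum: 2371.8 + 55595.3 + 2520 = 60487.1 Pa
In torr: 60487.1 / 133.322 = 453.692 torr

454 torr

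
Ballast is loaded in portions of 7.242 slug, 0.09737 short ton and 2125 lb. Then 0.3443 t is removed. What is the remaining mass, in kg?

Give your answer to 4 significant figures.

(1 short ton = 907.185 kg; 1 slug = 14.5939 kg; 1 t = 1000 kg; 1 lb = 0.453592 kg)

7.242 slug × 14.5939 → 105.689 kg
0.09737 short ton × 907.185 → 88.3326 kg
2125 lb × 0.453592 → 963.883 kg
0.3443 t × 1000 → 344.3 kg
Sum: 105.689 + 88.3326 + 963.883 − 344.3 = 813.605 kg

813.6 kg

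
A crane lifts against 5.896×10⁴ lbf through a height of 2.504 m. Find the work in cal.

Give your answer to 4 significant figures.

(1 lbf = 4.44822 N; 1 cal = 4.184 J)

1.570×10⁵ cal

5.896×10⁴ lbf × 4.44822 = 262267 N
W = F × d = 262267 N × 2.504 m = 656717 J
656717 J ÷ (4.184 J/cal) = 156959 cal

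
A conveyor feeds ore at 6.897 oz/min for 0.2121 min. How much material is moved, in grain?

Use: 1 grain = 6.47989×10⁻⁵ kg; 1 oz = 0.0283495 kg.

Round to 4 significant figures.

640.0 grain

6.897 oz/min → 0.00325878 kg/s
0.2121 min → 12.726 s
m = ṁ × t = 0.00325878 × 12.726 = 0.0414712 kg
In grain: 0.0414712 / 6.47989×10⁻⁵ = 639.999 grain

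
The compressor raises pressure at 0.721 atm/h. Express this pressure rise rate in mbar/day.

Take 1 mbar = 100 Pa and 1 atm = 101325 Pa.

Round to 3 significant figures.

0.721 atm/h × 101325 Pa/atm ÷ 3600 s/h = 20.2931 Pa/s
20.2931 Pa/s ÷ 100 Pa/mbar × 86400 s/day = 17533.2 mbar/day

1.75×10⁴ mbar/day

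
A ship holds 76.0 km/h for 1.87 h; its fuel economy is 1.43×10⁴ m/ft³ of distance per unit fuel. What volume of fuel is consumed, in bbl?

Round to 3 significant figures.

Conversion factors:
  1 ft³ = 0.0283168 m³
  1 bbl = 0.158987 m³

76.0 km/h → 21.1111 m/s
1.87 h → 6732 s
d = v × t = 21.1111 × 6732 = 142120 m
1.43×10⁴ m/ft³ → 505001 m/m³
V = d / (distance per unit fuel) = 142120 / 505001 = 0.281425 m³
In bbl: 0.281425 / 0.158987 = 1.77011 bbl

1.77 bbl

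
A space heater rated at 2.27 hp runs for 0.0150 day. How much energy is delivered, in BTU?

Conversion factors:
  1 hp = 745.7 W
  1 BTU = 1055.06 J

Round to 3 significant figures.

2.27 hp × 745.7 → 1692.74 W
0.0150 day × 86400 → 1296 s
E = P × t = 1692.74 W × 1296 s = 2.19379×10⁶ J
2.19379×10⁶ J ÷ (1055.06 J/BTU) = 2079.3 BTU

2080 BTU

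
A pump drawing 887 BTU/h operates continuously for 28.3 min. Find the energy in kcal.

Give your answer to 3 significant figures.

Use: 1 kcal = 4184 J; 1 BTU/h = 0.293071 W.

887 BTU/h × 0.293071 → 259.954 W
28.3 min × 60 → 1698 s
E = P × t = 259.954 W × 1698 s = 441402 J
441402 J ÷ (4184 J/kcal) = 105.498 kcal

105 kcal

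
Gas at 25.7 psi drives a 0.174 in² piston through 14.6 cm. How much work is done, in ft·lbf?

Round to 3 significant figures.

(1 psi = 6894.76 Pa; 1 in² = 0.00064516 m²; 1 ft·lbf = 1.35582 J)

25.7 psi → 177195 Pa
0.174 in² → 1.12258×10⁻⁴ m²
F = P × A = 177195 × 1.12258×10⁻⁴ = 19.8916 N
14.6 cm → 0.146 m
W = F × d = 19.8916 × 0.146 = 2.90417 J
In ft·lbf: 2.90417 / 1.35582 = 2.142 ft·lbf

2.14 ft·lbf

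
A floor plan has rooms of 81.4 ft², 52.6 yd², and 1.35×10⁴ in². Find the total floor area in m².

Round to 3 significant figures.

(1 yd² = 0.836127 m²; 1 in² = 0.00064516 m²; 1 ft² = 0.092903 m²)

60.3 m²

81.4 ft² × 0.092903 → 7.5623 m²
52.6 yd² × 0.836127 → 43.9803 m²
1.35×10⁴ in² × 0.00064516 → 8.70966 m²
Combined: 7.5623 + 43.9803 + 8.70966 = 60.2523 m²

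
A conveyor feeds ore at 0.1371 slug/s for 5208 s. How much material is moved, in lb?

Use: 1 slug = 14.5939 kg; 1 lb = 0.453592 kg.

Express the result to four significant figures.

0.1371 slug/s → 2.00082 kg/s
m = ṁ × t = 2.00082 × 5208 = 10420.3 kg
In lb: 10420.3 / 0.453592 = 22972.8 lb

2.297×10⁴ lb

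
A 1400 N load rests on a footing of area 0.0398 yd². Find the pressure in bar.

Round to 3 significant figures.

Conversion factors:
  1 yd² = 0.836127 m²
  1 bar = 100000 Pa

0.421 bar

0.0398 yd² × 0.836127 → 0.0332779 m²
P = F / A = 1400 N / 0.0332779 m² = 42070 Pa
42070 Pa ÷ (100000 Pa/bar) = 0.4207 bar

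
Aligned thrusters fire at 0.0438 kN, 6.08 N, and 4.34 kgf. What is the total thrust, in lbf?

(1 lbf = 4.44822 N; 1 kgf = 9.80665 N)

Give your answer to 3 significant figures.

20.8 lbf

0.0438 kN × 1000 = 43.8 N
6.08 N (already N)
4.34 kgf × 9.80665 = 42.5609 N
Total: 43.8 + 6.08 + 42.5609 = 92.4409 N
In lbf: 92.4409 / 4.44822 = 20.7815 lbf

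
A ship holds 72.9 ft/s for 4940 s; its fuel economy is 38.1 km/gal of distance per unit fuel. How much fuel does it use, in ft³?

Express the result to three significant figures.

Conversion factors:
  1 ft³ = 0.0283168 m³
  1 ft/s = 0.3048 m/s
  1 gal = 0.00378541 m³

72.9 ft/s → 22.2199 m/s
d = v × t = 22.2199 × 4940 = 109766 m
38.1 km/gal → 1.0065×10⁷ m/m³
V = d / (distance per unit fuel) = 109766 / 1.0065×10⁷ = 0.0109057 m³
In ft³: 0.0109057 / 0.0283168 = 0.385132 ft³

0.385 ft³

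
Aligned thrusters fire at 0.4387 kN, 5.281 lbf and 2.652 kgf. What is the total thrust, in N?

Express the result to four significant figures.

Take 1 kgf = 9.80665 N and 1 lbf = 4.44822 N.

488.2 N

0.4387 kN × 1000 = 438.7 N
5.281 lbf × 4.44822 = 23.491 N
2.652 kgf × 9.80665 = 26.0072 N
Total: 438.7 + 23.491 + 26.0072 = 488.198 N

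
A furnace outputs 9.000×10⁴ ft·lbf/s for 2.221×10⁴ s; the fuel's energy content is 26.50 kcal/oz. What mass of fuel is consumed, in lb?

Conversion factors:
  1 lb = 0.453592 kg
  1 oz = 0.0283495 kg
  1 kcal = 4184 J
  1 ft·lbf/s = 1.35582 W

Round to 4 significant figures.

9.000×10⁴ ft·lbf/s → 122024 W
E = P × t = 122024 × 22210 = 2.71015×10⁹ J
26.50 kcal/oz → 3.91104×10⁶ J/kg
m = E / e_s = 2.71015×10⁹ / 3.91104×10⁶ = 692.949 kg
In lb: 692.949 / 0.453592 = 1527.69 lb

1528 lb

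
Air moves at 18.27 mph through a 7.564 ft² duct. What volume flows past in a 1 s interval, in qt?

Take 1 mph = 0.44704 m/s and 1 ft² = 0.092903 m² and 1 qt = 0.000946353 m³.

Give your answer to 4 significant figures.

18.27 mph × 0.44704 = 8.16742 m/s
7.564 ft² × 0.092903 = 0.702718 m²
V = v × A × t = 8.16742 m/s × 0.702718 m² × 1 s = 5.73939 m³
5.73939 m³ ÷ (0.000946353 m³/qt) = 6064.75 qt

6065 qt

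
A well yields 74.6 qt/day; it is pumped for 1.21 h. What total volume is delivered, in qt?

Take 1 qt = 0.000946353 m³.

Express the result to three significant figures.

74.6 qt/day → 8.17106×10⁻⁷ m³/s
1.21 h → 4356 s
V = Q × t = 8.17106×10⁻⁷ × 4356 = 0.00355931 m³
In qt: 0.00355931 / 0.000946353 = 3.76108 qt

3.76 qt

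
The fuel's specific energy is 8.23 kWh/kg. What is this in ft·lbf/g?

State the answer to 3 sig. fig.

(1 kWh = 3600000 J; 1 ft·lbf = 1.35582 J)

8.23 kWh/kg × 3600000 J/kWh = 2.9628×10⁷ J/kg
2.9628×10⁷ J/kg ÷ 1.35582 J/ft·lbf × 0.001 kg/g = 21852.5 ft·lbf/g

2.19×10⁴ ft·lbf/g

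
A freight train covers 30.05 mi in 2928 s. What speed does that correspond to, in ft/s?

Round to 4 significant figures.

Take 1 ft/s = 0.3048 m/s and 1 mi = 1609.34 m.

54.19 ft/s

30.05 mi × 1609.34 = 48360.7 m
v = d / t = 48360.7 m / 2928 s = 16.5166 m/s
16.5166 m/s ÷ (0.3048 m/s/ft/s) = 54.1883 ft/s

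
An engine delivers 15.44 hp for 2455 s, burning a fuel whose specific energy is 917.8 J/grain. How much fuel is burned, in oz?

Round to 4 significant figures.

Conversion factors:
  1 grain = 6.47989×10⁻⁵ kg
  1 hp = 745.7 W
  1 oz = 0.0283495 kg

70.39 oz

15.44 hp → 11513.6 W
E = P × t = 11513.6 × 2455 = 2.82659×10⁷ J
917.8 J/grain → 1.41638×10⁷ J/kg
m = E / e_s = 2.82659×10⁷ / 1.41638×10⁷ = 1.99564 kg
In oz: 1.99564 / 0.0283495 = 70.3942 oz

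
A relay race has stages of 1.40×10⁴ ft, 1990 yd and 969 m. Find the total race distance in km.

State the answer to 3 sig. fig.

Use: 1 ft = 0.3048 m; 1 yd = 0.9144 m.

7.06 km

1.40×10⁴ ft × 0.3048 = 4267.2 m
1990 yd × 0.9144 = 1819.66 m
969 m (already m)
Combined: 4267.2 + 1819.66 + 969 = 7055.86 m
In km: 7055.86 / 1000 = 7.05586 km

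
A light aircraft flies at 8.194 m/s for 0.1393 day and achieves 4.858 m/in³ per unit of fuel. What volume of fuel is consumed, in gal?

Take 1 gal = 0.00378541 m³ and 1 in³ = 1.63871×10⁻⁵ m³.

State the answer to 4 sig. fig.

0.1393 day → 12035.5 s
d = v × t = 8.194 × 12035.5 = 98618.9 m
4.858 m/in³ → 296453 m/m³
V = d / (distance per unit fuel) = 98618.9 / 296453 = 0.332663 m³
In gal: 0.332663 / 0.00378541 = 87.8803 gal

87.88 gal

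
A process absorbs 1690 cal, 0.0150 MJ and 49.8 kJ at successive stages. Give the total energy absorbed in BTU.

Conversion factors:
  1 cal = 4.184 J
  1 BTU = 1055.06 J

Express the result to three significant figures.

68.1 BTU

1690 cal × 4.184 → 7070.96 J
0.0150 MJ × 1000000 → 15000 J
49.8 kJ × 1000 → 49800 J
Sum: 7070.96 + 15000 + 49800 = 71871 J
In BTU: 71871 / 1055.06 = 68.1203 BTU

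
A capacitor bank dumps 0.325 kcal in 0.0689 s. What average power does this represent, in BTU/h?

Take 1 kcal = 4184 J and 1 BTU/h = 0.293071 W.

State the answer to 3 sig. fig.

6.73×10⁴ BTU/h

0.325 kcal × 4184 → 1359.8 J
P = E / t = 1359.8 J / 0.0689 s = 19735.8 W
19735.8 W ÷ (0.293071 W/BTU/h) = 67341.4 BTU/h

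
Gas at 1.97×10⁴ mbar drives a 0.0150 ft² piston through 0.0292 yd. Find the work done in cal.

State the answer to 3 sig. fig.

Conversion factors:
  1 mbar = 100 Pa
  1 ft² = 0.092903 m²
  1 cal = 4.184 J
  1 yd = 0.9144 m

17.5 cal

1.97×10⁴ mbar → 1.97×10⁶ Pa
0.0150 ft² → 0.00139354 m²
F = P × A = 1.97×10⁶ × 0.00139354 = 2745.27 N
0.0292 yd → 0.0267005 m
W = F × d = 2745.27 × 0.0267005 = 73.3001 J
In cal: 73.3001 / 4.184 = 17.5191 cal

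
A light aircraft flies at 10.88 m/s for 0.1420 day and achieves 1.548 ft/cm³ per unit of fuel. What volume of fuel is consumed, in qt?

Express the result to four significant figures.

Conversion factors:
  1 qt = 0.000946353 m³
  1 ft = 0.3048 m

0.1420 day → 12268.8 s
d = v × t = 10.88 × 12268.8 = 133485 m
1.548 ft/cm³ → 471830 m/m³
V = d / (distance per unit fuel) = 133485 / 471830 = 0.282909 m³
In qt: 0.282909 / 0.000946353 = 298.947 qt

298.9 qt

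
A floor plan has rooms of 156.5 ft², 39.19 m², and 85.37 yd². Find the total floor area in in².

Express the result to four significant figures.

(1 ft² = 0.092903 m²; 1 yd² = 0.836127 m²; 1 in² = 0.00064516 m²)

156.5 ft² × 0.092903 = 14.5393 m²
39.19 m² (already m²)
85.37 yd² × 0.836127 = 71.3802 m²
Total: 14.5393 + 39.19 + 71.3802 = 125.11 m²
In in²: 125.11 / 0.00064516 = 193921 in²

1.939×10⁵ in²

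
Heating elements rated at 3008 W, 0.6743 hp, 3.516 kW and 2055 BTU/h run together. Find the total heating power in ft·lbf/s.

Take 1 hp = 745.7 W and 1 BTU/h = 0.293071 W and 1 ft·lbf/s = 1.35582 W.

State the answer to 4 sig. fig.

5627 ft·lbf/s

3008 W (already W)
0.6743 hp × 745.7 = 502.826 W
3.516 kW × 1000 = 3516 W
2055 BTU/h × 0.293071 = 602.261 W
Combined: 3008 + 502.826 + 3516 + 602.261 = 7629.09 W
In ft·lbf/s: 7629.09 / 1.35582 = 5626.92 ft·lbf/s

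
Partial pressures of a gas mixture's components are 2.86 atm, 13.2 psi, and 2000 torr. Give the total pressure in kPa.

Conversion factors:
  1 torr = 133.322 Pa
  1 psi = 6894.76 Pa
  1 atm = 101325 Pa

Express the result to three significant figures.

647 kPa

2.86 atm × 101325 = 289790 Pa
13.2 psi × 6894.76 = 91010.8 Pa
2000 torr × 133.322 = 266644 Pa
Sum: 289790 + 91010.8 + 266644 = 647445 Pa
In kPa: 647445 / 1000 = 647.445 kPa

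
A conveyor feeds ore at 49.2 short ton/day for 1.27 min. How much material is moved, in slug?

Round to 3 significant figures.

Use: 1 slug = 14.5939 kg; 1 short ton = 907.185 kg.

49.2 short ton/day → 0.516591 kg/s
1.27 min → 76.2 s
m = ṁ × t = 0.516591 × 76.2 = 39.3642 kg
In slug: 39.3642 / 14.5939 = 2.69731 slug

2.70 slug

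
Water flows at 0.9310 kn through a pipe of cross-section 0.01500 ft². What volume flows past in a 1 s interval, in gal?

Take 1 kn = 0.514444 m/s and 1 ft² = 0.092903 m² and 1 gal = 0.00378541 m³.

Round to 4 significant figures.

0.1763 gal

0.9310 kn × 0.514444 = 0.478947 m/s
0.01500 ft² × 0.092903 = 0.00139354 m²
V = v × A × t = 0.478947 m/s × 0.00139354 m² × 1 s = 6.67432×10⁻⁴ m³
6.67432×10⁻⁴ m³ ÷ (0.00378541 m³/gal) = 0.176317 gal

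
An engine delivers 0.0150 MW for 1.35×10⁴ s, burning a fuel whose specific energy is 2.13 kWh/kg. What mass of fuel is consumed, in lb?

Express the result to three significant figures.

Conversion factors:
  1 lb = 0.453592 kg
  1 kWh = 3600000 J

58.2 lb

0.0150 MW → 15000 W
E = P × t = 15000 × 13500 = 2.025×10⁸ J
2.13 kWh/kg → 7.668×10⁶ J/kg
m = E / e_s = 2.025×10⁸ / 7.668×10⁶ = 26.4085 kg
In lb: 26.4085 / 0.453592 = 58.2208 lb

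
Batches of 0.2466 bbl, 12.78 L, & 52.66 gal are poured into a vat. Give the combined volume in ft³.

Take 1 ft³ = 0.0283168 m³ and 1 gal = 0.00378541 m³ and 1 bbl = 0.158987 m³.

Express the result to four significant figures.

8.876 ft³

0.2466 bbl × 0.158987 = 0.0392062 m³
12.78 L × 0.001 = 0.01278 m³
52.66 gal × 0.00378541 = 0.19934 m³
Sum: 0.0392062 + 0.01278 + 0.19934 = 0.251326 m³
In ft³: 0.251326 / 0.0283168 = 8.87551 ft³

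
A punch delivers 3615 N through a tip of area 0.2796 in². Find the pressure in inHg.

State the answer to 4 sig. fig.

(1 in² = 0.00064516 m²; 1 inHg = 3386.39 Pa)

5918 inHg

0.2796 in² × 0.00064516 → 1.80387×10⁻⁴ m²
P = F / A = 3615 N / 1.80387×10⁻⁴ m² = 2.00402×10⁷ Pa
2.00402×10⁷ Pa ÷ (3386.39 Pa/inHg) = 5917.87 inHg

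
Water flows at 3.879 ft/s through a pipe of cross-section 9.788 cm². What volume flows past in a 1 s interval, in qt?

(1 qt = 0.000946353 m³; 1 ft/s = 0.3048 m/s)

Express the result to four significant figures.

3.879 ft/s × 0.3048 → 1.18232 m/s
9.788 cm² × 0.0001 → 9.788×10⁻⁴ m²
V = v × A × t = 1.18232 m/s × 9.788×10⁻⁴ m² × 1 s = 0.00115725 m³
0.00115725 m³ ÷ (0.000946353 m³/qt) = 1.22285 qt

1.223 qt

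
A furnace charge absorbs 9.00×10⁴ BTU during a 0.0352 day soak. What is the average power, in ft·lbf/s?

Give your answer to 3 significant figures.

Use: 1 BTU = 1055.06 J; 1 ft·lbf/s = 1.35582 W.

9.00×10⁴ BTU × 1055.06 = 9.49554×10⁷ J
0.0352 day × 86400 = 3041.28 s
P = E / t = 9.49554×10⁷ J / 3041.28 s = 31222.2 W
31222.2 W ÷ (1.35582 W/ft·lbf/s) = 23028.3 ft·lbf/s

2.30×10⁴ ft·lbf/s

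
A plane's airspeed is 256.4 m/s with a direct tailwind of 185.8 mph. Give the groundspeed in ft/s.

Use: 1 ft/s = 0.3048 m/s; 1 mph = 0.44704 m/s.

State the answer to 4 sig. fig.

256.4 m/s (already m/s)
185.8 mph × 0.44704 → 83.06 m/s
Combined: 256.4 + 83.06 = 339.46 m/s
In ft/s: 339.46 / 0.3048 = 1113.71 ft/s

1114 ft/s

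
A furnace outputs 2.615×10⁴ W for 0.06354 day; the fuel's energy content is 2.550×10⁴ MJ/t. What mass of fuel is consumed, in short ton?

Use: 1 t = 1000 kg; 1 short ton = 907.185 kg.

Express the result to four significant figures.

0.006206 short ton

0.06354 day → 5489.86 s
E = P × t = 26150 × 5489.86 = 1.4356×10⁸ J
2.550×10⁴ MJ/t → 2.55×10⁷ J/kg
m = E / e_s = 1.4356×10⁸ / 2.55×10⁷ = 5.6298 kg
In short ton: 5.6298 / 907.185 = 0.00620579 short ton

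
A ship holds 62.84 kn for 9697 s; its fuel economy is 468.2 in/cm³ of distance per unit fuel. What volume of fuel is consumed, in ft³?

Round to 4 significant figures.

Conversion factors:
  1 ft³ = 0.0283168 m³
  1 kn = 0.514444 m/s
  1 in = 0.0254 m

0.9309 ft³

62.84 kn → 32.3277 m/s
d = v × t = 32.3277 × 9697 = 313482 m
468.2 in/cm³ → 1.18923×10⁷ m/m³
V = d / (distance per unit fuel) = 313482 / 1.18923×10⁷ = 0.0263601 m³
In ft³: 0.0263601 / 0.0283168 = 0.9309 ft³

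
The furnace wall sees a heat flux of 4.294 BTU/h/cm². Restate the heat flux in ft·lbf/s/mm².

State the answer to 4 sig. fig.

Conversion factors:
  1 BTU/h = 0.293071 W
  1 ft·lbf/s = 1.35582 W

0.009282 ft·lbf/s/mm²

4.294 BTU/h/cm² × 0.293071 W/BTU/h ÷ 0.0001 m²/cm² = 12584.5 W/m²
12584.5 W/m² ÷ 1.35582 W/ft·lbf/s × 10⁻⁶ m²/mm² = 0.00928184 ft·lbf/s/mm²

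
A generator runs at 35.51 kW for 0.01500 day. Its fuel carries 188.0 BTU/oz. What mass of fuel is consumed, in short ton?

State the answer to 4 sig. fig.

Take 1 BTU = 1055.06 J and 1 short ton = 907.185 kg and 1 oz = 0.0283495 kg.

35.51 kW → 35510 W
0.01500 day → 1296 s
E = P × t = 35510 × 1296 = 4.6021×10⁷ J
188.0 BTU/oz → 6.99664×10⁶ J/kg
m = E / e_s = 4.6021×10⁷ / 6.99664×10⁶ = 6.57759 kg
In short ton: 6.57759 / 907.185 = 0.00725055 short ton

0.007251 short ton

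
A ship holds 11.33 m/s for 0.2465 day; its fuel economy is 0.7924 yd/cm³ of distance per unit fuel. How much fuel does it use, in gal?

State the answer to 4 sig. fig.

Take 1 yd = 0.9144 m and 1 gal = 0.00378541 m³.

0.2465 day → 21297.6 s
d = v × t = 11.33 × 21297.6 = 241302 m
0.7924 yd/cm³ → 724571 m/m³
V = d / (distance per unit fuel) = 241302 / 724571 = 0.333027 m³
In gal: 0.333027 / 0.00378541 = 87.9765 gal

87.98 gal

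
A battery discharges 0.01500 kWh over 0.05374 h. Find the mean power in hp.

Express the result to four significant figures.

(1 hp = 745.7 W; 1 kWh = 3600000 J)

0.3743 hp

0.01500 kWh × 3600000 → 54000 J
0.05374 h × 3600 → 193.464 s
P = E / t = 54000 J / 193.464 s = 279.122 W
279.122 W ÷ (745.7 W/hp) = 0.374309 hp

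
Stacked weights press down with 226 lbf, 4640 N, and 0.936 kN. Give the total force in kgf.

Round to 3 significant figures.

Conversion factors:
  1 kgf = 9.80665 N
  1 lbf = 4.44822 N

226 lbf × 4.44822 = 1005.3 N
4640 N (already N)
0.936 kN × 1000 = 936 N
Sum: 1005.3 + 4640 + 936 = 6581.3 N
In kgf: 6581.3 / 9.80665 = 671.106 kgf

671 kgf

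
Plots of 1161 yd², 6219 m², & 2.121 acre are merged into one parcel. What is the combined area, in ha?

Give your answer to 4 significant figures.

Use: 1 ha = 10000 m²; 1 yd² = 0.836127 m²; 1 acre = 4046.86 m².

1161 yd² × 0.836127 = 970.743 m²
6219 m² (already m²)
2.121 acre × 4046.86 = 8583.39 m²
Sum: 970.743 + 6219 + 8583.39 = 15773.1 m²
In ha: 15773.1 / 10000 = 1.57731 ha

1.577 ha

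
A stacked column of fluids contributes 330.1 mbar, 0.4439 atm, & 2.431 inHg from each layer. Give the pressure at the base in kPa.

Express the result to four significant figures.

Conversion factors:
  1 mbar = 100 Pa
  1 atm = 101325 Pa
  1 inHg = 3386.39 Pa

330.1 mbar × 100 → 33010 Pa
0.4439 atm × 101325 → 44978.2 Pa
2.431 inHg × 3386.39 → 8232.31 Pa
Total: 33010 + 44978.2 + 8232.31 = 86220.5 Pa
In kPa: 86220.5 / 1000 = 86.2205 kPa

86.22 kPa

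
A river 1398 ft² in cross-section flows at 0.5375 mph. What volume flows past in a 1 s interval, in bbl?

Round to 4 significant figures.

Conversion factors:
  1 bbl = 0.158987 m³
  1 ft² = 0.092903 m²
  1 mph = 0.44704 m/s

196.3 bbl

0.5375 mph × 0.44704 → 0.240284 m/s
1398 ft² × 0.092903 → 129.878 m²
V = v × A × t = 0.240284 m/s × 129.878 m² × 1 s = 31.2076 m³
31.2076 m³ ÷ (0.158987 m³/bbl) = 196.29 bbl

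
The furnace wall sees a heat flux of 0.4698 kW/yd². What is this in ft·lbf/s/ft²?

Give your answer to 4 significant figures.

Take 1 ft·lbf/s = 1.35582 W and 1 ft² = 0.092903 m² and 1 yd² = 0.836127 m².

0.4698 kW/yd² × 1000 W/kW ÷ 0.836127 m²/yd² = 561.876 W/m²
561.876 W/m² ÷ 1.35582 W/ft·lbf/s × 0.092903 m²/ft² = 38.5007 ft·lbf/s/ft²

38.50 ft·lbf/s/ft²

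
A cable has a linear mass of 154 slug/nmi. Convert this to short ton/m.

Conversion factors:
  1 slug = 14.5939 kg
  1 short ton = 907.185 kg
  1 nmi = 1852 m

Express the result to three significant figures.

0.00134 short ton/m

154 slug/nmi × 14.5939 kg/slug ÷ 1852 m/nmi = 1.21353 kg/m
1.21353 kg/m ÷ 907.185 kg/short ton = 0.00133769 short ton/m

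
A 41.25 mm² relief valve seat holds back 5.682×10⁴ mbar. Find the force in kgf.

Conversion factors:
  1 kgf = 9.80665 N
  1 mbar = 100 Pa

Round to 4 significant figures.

5.682×10⁴ mbar × 100 = 5.682×10⁶ Pa
41.25 mm² × 10⁻⁶ = 4.125×10⁻⁵ m²
F = P × A = 5.682×10⁶ Pa × 4.125×10⁻⁵ m² = 234.382 N
234.382 N ÷ (9.80665 N/kgf) = 23.9003 kgf

23.90 kgf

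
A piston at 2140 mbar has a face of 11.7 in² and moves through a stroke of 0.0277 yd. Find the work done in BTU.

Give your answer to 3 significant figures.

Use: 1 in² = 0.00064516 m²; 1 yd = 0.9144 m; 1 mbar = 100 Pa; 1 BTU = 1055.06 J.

2140 mbar → 214000 Pa
11.7 in² → 0.00754837 m²
F = P × A = 214000 × 0.00754837 = 1615.35 N
0.0277 yd → 0.0253289 m
W = F × d = 1615.35 × 0.0253289 = 40.915 J
In BTU: 40.915 / 1055.06 = 0.0387798 BTU

0.0388 BTU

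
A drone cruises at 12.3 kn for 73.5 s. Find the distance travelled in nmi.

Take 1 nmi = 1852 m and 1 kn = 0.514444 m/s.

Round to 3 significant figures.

12.3 kn × 0.514444 = 6.32766 m/s
d = v × t = 6.32766 m/s × 73.5 s = 465.083 m
465.083 m ÷ (1852 m/nmi) = 0.251125 nmi

0.251 nmi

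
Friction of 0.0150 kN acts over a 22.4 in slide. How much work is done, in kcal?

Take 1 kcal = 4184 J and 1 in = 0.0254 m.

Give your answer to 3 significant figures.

0.00204 kcal

0.0150 kN × 1000 → 15 N
22.4 in × 0.0254 → 0.56896 m
W = F × d = 15 N × 0.56896 m = 8.5344 J
8.5344 J ÷ (4184 J/kcal) = 0.00203977 kcal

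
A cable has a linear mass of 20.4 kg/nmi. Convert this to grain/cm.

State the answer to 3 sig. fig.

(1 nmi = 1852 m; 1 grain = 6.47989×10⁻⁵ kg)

20.4 kg/nmi ÷ 1852 m/nmi = 0.0110151 kg/m
0.0110151 kg/m ÷ 6.47989×10⁻⁵ kg/grain × 0.01 m/cm = 1.69989 grain/cm

1.70 grain/cm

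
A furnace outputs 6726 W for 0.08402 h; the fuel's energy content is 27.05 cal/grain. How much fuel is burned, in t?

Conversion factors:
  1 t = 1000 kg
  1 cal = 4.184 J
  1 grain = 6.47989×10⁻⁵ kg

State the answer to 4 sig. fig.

0.001165 t

0.08402 h → 302.472 s
E = P × t = 6726 × 302.472 = 2.03443×10⁶ J
27.05 cal/grain → 1.74659×10⁶ J/kg
m = E / e_s = 2.03443×10⁶ / 1.74659×10⁶ = 1.1648 kg
In t: 1.1648 / 1000 = 0.0011648 t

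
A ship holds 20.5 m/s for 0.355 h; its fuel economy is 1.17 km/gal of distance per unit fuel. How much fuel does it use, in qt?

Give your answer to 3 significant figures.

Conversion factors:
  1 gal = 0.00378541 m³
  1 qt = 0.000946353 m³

89.6 qt

0.355 h → 1278 s
d = v × t = 20.5 × 1278 = 26199 m
1.17 km/gal → 309081 m/m³
V = d / (distance per unit fuel) = 26199 / 309081 = 0.0847642 m³
In qt: 0.0847642 / 0.000946353 = 89.5693 qt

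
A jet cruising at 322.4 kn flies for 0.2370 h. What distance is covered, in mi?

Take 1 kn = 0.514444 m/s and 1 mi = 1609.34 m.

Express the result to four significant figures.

87.93 mi

322.4 kn × 0.514444 → 165.857 m/s
0.2370 h × 3600 → 853.2 s
d = v × t = 165.857 m/s × 853.2 s = 141509 m
141509 m ÷ (1609.34 m/mi) = 87.9298 mi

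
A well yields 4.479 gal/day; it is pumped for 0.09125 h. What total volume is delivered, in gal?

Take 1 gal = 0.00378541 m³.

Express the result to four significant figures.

4.479 gal/day → 1.96237×10⁻⁷ m³/s
0.09125 h → 328.5 s
V = Q × t = 1.96237×10⁻⁷ × 328.5 = 6.44639×10⁻⁵ m³
In gal: 6.44639×10⁻⁵ / 0.00378541 = 0.0170296 gal

0.01703 gal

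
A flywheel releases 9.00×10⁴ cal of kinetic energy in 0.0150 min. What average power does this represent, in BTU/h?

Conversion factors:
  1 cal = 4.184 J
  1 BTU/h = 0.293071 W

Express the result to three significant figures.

9.00×10⁴ cal × 4.184 → 376560 J
0.0150 min × 60 → 0.9 s
P = E / t = 376560 J / 0.9 s = 418400 W
418400 W ÷ (0.293071 W/BTU/h) = 1.42764×10⁶ BTU/h

1.43×10⁶ BTU/h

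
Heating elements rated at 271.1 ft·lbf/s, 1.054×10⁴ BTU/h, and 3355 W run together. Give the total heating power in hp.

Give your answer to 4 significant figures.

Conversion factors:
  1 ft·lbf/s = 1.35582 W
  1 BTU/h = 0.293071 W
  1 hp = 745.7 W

9.134 hp

271.1 ft·lbf/s × 1.35582 = 367.563 W
1.054×10⁴ BTU/h × 0.293071 = 3088.97 W
3355 W (already W)
Total: 367.563 + 3088.97 + 3355 = 6811.53 W
In hp: 6811.53 / 745.7 = 9.13441 hp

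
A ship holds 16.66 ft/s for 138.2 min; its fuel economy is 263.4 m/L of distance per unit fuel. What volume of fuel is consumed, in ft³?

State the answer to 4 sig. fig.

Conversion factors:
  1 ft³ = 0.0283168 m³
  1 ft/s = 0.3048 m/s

5.645 ft³

16.66 ft/s → 5.07797 m/s
138.2 min → 8292 s
d = v × t = 5.07797 × 8292 = 42106.5 m
263.4 m/L → 263400 m/m³
V = d / (distance per unit fuel) = 42106.5 / 263400 = 0.159858 m³
In ft³: 0.159858 / 0.0283168 = 5.64534 ft³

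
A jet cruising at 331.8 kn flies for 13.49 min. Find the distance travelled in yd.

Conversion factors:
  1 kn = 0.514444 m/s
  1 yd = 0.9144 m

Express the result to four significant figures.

1.511×10⁵ yd

331.8 kn × 0.514444 = 170.693 m/s
13.49 min × 60 = 809.4 s
d = v × t = 170.693 m/s × 809.4 s = 138159 m
138159 m ÷ (0.9144 m/yd) = 151093 yd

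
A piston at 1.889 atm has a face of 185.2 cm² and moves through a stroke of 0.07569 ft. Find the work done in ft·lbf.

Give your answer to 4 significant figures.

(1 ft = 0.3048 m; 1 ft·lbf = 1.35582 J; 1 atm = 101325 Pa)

60.32 ft·lbf

1.889 atm → 191403 Pa
185.2 cm² → 0.01852 m²
F = P × A = 191403 × 0.01852 = 3544.78 N
0.07569 ft → 0.0230703 m
W = F × d = 3544.78 × 0.0230703 = 81.7791 J
In ft·lbf: 81.7791 / 1.35582 = 60.3171 ft·lbf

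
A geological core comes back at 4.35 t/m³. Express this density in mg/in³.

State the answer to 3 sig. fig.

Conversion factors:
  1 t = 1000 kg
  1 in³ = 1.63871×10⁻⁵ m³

7.13×10⁴ mg/in³

4.35 t/m³ × 1000 kg/t = 4350 kg/m³
4350 kg/m³ ÷ 10⁻⁶ kg/mg × 1.63871×10⁻⁵ m³/in³ = 71283.9 mg/in³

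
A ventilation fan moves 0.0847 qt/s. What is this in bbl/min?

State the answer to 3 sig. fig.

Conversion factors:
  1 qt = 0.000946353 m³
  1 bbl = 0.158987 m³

0.0847 qt/s × 0.000946353 m³/qt = 8.01561×10⁻⁵ m³/s
8.01561×10⁻⁵ m³/s ÷ 0.158987 m³/bbl × 60 s/min = 0.0302501 bbl/min

0.0303 bbl/min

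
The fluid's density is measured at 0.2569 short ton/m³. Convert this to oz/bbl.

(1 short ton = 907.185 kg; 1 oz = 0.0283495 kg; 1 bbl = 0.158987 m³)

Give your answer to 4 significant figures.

1307 oz/bbl

0.2569 short ton/m³ × 907.185 kg/short ton = 233.056 kg/m³
233.056 kg/m³ ÷ 0.0283495 kg/oz × 0.158987 m³/bbl = 1307 oz/bbl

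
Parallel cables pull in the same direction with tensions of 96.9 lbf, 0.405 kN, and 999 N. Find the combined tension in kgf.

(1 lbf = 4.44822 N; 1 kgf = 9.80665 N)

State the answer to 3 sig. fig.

187 kgf

96.9 lbf × 4.44822 = 431.033 N
0.405 kN × 1000 = 405 N
999 N (already N)
Total: 431.033 + 405 + 999 = 1835.03 N
In kgf: 1835.03 / 9.80665 = 187.121 kgf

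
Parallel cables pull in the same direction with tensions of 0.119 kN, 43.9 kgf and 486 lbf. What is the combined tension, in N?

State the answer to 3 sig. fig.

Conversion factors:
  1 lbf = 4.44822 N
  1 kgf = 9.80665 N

0.119 kN × 1000 = 119 N
43.9 kgf × 9.80665 = 430.512 N
486 lbf × 4.44822 = 2161.83 N
Combined: 119 + 430.512 + 2161.83 = 2711.34 N

2710 N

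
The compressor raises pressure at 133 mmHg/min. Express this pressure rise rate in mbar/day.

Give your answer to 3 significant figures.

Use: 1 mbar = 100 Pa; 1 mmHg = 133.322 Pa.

2.55×10⁵ mbar/day

133 mmHg/min × 133.322 Pa/mmHg ÷ 60 s/min = 295.53 Pa/s
295.53 Pa/s ÷ 100 Pa/mbar × 86400 s/day = 255338 mbar/day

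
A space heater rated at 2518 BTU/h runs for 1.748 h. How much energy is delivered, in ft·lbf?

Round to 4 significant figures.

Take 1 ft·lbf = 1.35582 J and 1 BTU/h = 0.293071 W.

2518 BTU/h × 0.293071 → 737.953 W
1.748 h × 3600 → 6292.8 s
E = P × t = 737.953 W × 6292.8 s = 4.64379×10⁶ J
4.64379×10⁶ J ÷ (1.35582 J/ft·lbf) = 3.42508×10⁶ ft·lbf

3.425×10⁶ ft·lbf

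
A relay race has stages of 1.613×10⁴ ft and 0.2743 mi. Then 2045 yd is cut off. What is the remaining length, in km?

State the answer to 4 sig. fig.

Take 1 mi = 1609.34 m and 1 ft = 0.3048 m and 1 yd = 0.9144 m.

1.613×10⁴ ft × 0.3048 = 4916.42 m
0.2743 mi × 1609.34 = 441.442 m
2045 yd × 0.9144 = 1869.95 m
Net: 4916.42 + 441.442 − 1869.95 = 3487.91 m
In km: 3487.91 / 1000 = 3.48791 km

3.488 km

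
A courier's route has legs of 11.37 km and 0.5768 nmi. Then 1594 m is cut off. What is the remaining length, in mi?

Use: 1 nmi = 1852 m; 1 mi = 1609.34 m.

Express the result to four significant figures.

6.738 mi

11.37 km × 1000 = 11370 m
0.5768 nmi × 1852 = 1068.23 m
1594 m (already m)
Result: 11370 + 1068.23 − 1594 = 10844.2 m
In mi: 10844.2 / 1609.34 = 6.73829 mi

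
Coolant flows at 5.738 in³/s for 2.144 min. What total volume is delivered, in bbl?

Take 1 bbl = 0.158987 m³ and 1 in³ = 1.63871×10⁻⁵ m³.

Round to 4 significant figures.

5.738 in³/s → 9.40292×10⁻⁵ m³/s
2.144 min → 128.64 s
V = Q × t = 9.40292×10⁻⁵ × 128.64 = 0.0120959 m³
In bbl: 0.0120959 / 0.158987 = 0.0760811 bbl

0.07608 bbl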